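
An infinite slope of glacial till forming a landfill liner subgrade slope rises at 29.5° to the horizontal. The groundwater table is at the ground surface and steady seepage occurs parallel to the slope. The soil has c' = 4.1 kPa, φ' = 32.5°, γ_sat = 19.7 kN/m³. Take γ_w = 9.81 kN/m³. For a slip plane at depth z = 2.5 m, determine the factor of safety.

FS = 0.76

With seepage parallel to the slope and the water table at the surface, the effective normal stress on the slip plane uses the buoyant unit weight γ' = γ_sat − γ_w while the driving shear stress uses γ_sat:
FS = [c' + γ' z cos²β tanφ'] / [γ_sat z sinβ cosβ]
γ' = 19.7 − 9.81 = 9.89 kN/m³
Numerator = 4.1 + 9.89·2.5·cos²29.5°·tan32.5° = 4.1 + 9.89·2.5·0.7575·0.6371 = 16.032 kPa
Denominator = 19.7·2.5·sin29.5°·cos29.5° = 19.7·2.5·0.4924·0.8704 = 21.108 kPa
FS = 16.032 / 21.108 = 0.760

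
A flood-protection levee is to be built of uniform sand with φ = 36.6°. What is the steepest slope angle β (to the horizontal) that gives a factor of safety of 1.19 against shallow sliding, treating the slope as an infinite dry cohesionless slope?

β = 32.0°

For an infinite dry cohesionless slope FS = tanφ/tanβ, so tanβ = tanφ / FS.
tanβ = tan36.6° / 1.19 = 0.7427 / 1.19 = 0.6241
β = arctan(0.6241) = 31.97°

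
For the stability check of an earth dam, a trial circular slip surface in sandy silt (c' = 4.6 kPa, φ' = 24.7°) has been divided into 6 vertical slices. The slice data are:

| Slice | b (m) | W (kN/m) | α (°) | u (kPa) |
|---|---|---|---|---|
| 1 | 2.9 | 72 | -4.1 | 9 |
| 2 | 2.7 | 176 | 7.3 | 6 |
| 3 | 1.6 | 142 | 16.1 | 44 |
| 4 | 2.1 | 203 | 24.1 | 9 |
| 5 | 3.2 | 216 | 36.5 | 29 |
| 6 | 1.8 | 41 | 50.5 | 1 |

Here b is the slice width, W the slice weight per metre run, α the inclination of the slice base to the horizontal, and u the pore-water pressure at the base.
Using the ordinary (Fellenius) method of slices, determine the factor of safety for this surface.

Ordinary method of slices: FS = Σ[c'·Δl_i + (W_i cosα_i − u_i·Δl_i)·tanφ'] / Σ W_i sinα_i, with Δl_i = b_i / cosα_i.
Slice 1: Δl = 2.9/cos(-4.1°) = 2.907 m; N'_1 = 72·cos(-4.1°) − 9·2.907 = 45.6; c'Δl = 13.37; W sinα = -5.1
Slice 2: Δl = 2.7/cos7.3° = 2.722 m; N'_2 = 176·cos7.3° − 6·2.722 = 158.2; c'Δl = 12.52; W sinα = 22.4
Slice 3: Δl = 1.6/cos16.1° = 1.665 m; N'_3 = 142·cos16.1° − 44·1.665 = 63.2; c'Δl = 7.66; W sinα = 39.4
Slice 4: Δl = 2.1/cos24.1° = 2.301 m; N'_4 = 203·cos24.1° − 9·2.301 = 164.6; c'Δl = 10.58; W sinα = 82.9
Slice 5: Δl = 3.2/cos36.5° = 3.981 m; N'_5 = 216·cos36.5° − 29·3.981 = 58.2; c'Δl = 18.31; W sinα = 128.5
Slice 6: Δl = 1.8/cos50.5° = 2.830 m; N'_6 = 41·cos50.5° − 1·2.830 = 23.2; c'Δl = 13.02; W sinα = 31.6
Σc'Δl = 75.5 kN/m; ΣN' = 513.1 kN/m; ΣW sinα = 299.6 kN/m
Resisting = 75.5 + 513.1·tan24.7° = 75.5 + 236.0 = 311.5 kN/m
FS = 311.5 / 299.6 = 1.040

FS = 1.04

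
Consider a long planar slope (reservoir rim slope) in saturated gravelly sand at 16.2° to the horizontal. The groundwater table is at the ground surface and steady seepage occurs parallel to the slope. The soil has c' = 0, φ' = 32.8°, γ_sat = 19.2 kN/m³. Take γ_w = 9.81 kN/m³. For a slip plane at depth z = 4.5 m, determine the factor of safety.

With seepage parallel to the slope and the water table at the surface, the effective normal stress on the slip plane uses the buoyant unit weight γ' = γ_sat − γ_w while the driving shear stress uses γ_sat:
FS = [c' + γ' z cos²β tanφ'] / [γ_sat z sinβ cosβ]
(For c' = 0 this reduces to FS = (γ'/γ_sat)·tanφ'/tanβ.)
γ' = 19.2 − 9.81 = 9.39 kN/m³
Numerator = 0.0 + 9.39·4.5·cos²16.2°·tan32.8° = 0.0 + 9.39·4.5·0.9222·0.6445 = 25.112 kPa
Denominator = 19.2·4.5·sin16.2°·cos16.2° = 19.2·4.5·0.2790·0.9603 = 23.148 kPa
FS = 25.112 / 23.148 = 1.085

FS = 1.08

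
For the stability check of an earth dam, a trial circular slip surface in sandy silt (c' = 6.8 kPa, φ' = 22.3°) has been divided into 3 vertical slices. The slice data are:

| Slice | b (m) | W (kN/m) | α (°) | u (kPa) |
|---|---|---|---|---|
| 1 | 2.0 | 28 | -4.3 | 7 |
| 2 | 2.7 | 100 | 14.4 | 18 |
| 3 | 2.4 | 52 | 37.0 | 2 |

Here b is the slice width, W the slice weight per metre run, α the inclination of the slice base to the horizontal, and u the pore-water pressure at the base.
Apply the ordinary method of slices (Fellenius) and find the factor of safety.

FS = 1.71

Ordinary method of slices: FS = Σ[c'·Δl_i + (W_i cosα_i − u_i·Δl_i)·tanφ'] / Σ W_i sinα_i, with Δl_i = b_i / cosα_i.
Slice 1: Δl = 2.0/cos(-4.3°) = 2.006 m; N'_1 = 28·cos(-4.3°) − 7·2.006 = 13.9; c'Δl = 13.64; W sinα = -2.1
Slice 2: Δl = 2.7/cos14.4° = 2.788 m; N'_2 = 100·cos14.4° − 18·2.788 = 46.7; c'Δl = 18.96; W sinα = 24.9
Slice 3: Δl = 2.4/cos37.0° = 3.005 m; N'_3 = 52·cos37.0° − 2·3.005 = 35.5; c'Δl = 20.43; W sinα = 31.3
Σc'Δl = 53.0 kN/m; ΣN' = 96.1 kN/m; ΣW sinα = 54.1 kN/m
Resisting = 53.0 + 96.1·tan22.3° = 53.0 + 39.4 = 92.4 kN/m
FS = 92.4 / 54.1 = 1.710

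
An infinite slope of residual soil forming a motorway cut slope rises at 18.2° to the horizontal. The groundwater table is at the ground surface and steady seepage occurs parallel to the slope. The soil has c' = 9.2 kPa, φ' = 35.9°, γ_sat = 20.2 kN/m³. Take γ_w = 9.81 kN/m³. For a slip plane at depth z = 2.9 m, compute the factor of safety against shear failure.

With seepage parallel to the slope and the water table at the surface, the effective normal stress on the slip plane uses the buoyant unit weight γ' = γ_sat − γ_w while the driving shear stress uses γ_sat:
FS = [c' + γ' z cos²β tanφ'] / [γ_sat z sinβ cosβ]
γ' = 20.2 − 9.81 = 10.39 kN/m³
Numerator = 9.2 + 10.39·2.9·cos²18.2°·tan35.9° = 9.2 + 10.39·2.9·0.9024·0.7239 = 28.883 kPa
Denominator = 20.2·2.9·sin18.2°·cos18.2° = 20.2·2.9·0.3123·0.9500 = 17.381 kPa
FS = 28.883 / 17.381 = 1.662

FS = 1.66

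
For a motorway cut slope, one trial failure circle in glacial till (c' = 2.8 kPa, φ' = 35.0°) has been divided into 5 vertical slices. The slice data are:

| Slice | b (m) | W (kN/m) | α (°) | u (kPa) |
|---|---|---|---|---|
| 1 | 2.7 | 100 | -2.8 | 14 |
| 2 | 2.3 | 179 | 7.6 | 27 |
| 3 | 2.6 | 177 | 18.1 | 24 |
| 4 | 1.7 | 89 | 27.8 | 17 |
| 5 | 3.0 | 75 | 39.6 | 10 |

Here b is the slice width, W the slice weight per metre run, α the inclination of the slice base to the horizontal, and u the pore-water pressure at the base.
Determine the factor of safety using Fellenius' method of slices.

Ordinary method of slices: FS = Σ[c'·Δl_i + (W_i cosα_i − u_i·Δl_i)·tanφ'] / Σ W_i sinα_i, with Δl_i = b_i / cosα_i.
Slice 1: Δl = 2.7/cos(-2.8°) = 2.703 m; N'_1 = 100·cos(-2.8°) − 14·2.703 = 62.0; c'Δl = 7.57; W sinα = -4.9
Slice 2: Δl = 2.3/cos7.6° = 2.320 m; N'_2 = 179·cos7.6° − 27·2.320 = 114.8; c'Δl = 6.50; W sinα = 23.7
Slice 3: Δl = 2.6/cos18.1° = 2.735 m; N'_3 = 177·cos18.1° − 24·2.735 = 102.6; c'Δl = 7.66; W sinα = 55.0
Slice 4: Δl = 1.7/cos27.8° = 1.922 m; N'_4 = 89·cos27.8° − 17·1.922 = 46.1; c'Δl = 5.38; W sinα = 41.5
Slice 5: Δl = 3.0/cos39.6° = 3.894 m; N'_5 = 75·cos39.6° − 10·3.894 = 18.9; c'Δl = 10.90; W sinα = 47.8
Σc'Δl = 38.0 kN/m; ΣN' = 344.3 kN/m; ΣW sinα = 163.1 kN/m
Resisting = 38.0 + 344.3·tan35.0° = 38.0 + 241.1 = 279.1 kN/m
FS = 279.1 / 163.1 = 1.711

FS = 1.71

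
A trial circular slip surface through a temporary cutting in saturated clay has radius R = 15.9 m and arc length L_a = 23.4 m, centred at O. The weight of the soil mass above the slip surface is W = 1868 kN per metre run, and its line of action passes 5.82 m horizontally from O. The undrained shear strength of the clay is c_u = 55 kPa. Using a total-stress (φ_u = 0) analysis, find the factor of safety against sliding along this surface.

Taking moments about the centre O, the resisting moment is provided by the undrained shear strength acting along the arc:
M_R = c_u·L_a·R = 55·23.40·15.9 = 20463.3 kN·m/m
M_D = W·d = 1868·5.82 = 10871.8 kN·m/m
FS = M_R / M_D = 20463.3 / 10871.8 = 1.882

FS = 1.88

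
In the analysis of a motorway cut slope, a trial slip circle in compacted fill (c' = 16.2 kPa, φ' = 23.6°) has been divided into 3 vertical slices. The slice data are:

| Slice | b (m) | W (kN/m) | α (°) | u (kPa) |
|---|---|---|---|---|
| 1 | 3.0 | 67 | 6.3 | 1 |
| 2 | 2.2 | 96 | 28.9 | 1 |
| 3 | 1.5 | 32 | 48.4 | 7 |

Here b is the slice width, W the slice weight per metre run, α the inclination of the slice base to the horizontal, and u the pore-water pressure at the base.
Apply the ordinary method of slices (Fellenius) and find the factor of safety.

FS = 2.47

Ordinary method of slices: FS = Σ[c'·Δl_i + (W_i cosα_i − u_i·Δl_i)·tanφ'] / Σ W_i sinα_i, with Δl_i = b_i / cosα_i.
Slice 1: Δl = 3.0/cos6.3° = 3.018 m; N'_1 = 67·cos6.3° − 1·3.018 = 63.6; c'Δl = 48.90; W sinα = 7.4
Slice 2: Δl = 2.2/cos28.9° = 2.513 m; N'_2 = 96·cos28.9° − 1·2.513 = 81.5; c'Δl = 40.71; W sinα = 46.4
Slice 3: Δl = 1.5/cos48.4° = 2.259 m; N'_3 = 32·cos48.4° − 7·2.259 = 5.4; c'Δl = 36.60; W sinα = 23.9
Σc'Δl = 126.2 kN/m; ΣN' = 150.5 kN/m; ΣW sinα = 77.7 kN/m
Resisting = 126.2 + 150.5·tan23.6° = 126.2 + 65.8 = 192.0 kN/m
FS = 192.0 / 77.7 = 2.471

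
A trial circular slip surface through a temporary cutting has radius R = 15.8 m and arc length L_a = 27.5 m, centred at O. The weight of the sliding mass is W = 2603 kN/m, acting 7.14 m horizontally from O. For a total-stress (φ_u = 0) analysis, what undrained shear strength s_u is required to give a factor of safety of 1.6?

s_u = 68.4 kPa

FS = s_u·L_a·R / (W·d), so s_u = FS·W·d / (L_a·R).
s_u = 1.6·2603·7.14 / (27.50·15.8) = 29736.7 / 434.50 = 68.44 kPa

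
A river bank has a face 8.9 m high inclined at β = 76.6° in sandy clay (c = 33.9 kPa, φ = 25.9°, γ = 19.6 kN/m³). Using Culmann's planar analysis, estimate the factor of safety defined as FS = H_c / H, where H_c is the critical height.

H_c = (4c/γ) · sinβ cosφ / [1 − cos(β − φ)]
    = (4·33.9/19.6) · sin76.6°·cos25.9° / [1 − cos50.7°]
    = 6.918 · 0.8751 / 0.3666 = 16.51 m
FS = H_c / H = 16.51 / 8.9 = 1.855

FS = 1.86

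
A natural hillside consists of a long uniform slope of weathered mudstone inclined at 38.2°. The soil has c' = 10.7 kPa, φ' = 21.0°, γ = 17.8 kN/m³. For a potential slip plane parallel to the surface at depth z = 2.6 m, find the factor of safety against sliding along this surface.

For an infinite slope with a slip plane parallel to the surface (no pore pressure): FS = [c' + γz cos²β tanφ'] / [γz sinβ cosβ].
γz = 17.8·2.6 = 46.28 kN/m²
Numerator = 10.7 + 46.28·cos²38.2°·tan21.0° = 10.7 + 46.28·0.6176·0.3839 = 21.671 kPa
Denominator = 46.28·sin38.2°·cos38.2° = 46.28·0.6184·0.7859 = 22.491 kPa
FS = 21.671 / 22.491 = 0.964

FS = 0.96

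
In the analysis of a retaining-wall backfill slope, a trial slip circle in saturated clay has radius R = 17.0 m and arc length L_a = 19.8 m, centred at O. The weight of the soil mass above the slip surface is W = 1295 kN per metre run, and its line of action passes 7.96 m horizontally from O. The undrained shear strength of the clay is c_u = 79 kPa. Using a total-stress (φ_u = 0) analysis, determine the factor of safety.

Taking moments about the centre O, the resisting moment is provided by the undrained shear strength acting along the arc:
M_R = c_u·L_a·R = 79·19.80·17.0 = 26591.4 kN·m/m
M_D = W·d = 1295·7.96 = 10308.2 kN·m/m
FS = M_R / M_D = 26591.4 / 10308.2 = 2.580

FS = 2.58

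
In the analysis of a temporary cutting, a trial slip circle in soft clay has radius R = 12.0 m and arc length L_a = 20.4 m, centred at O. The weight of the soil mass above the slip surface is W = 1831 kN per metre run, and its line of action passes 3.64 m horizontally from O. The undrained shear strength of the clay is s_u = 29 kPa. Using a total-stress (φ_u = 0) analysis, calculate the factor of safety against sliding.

FS = 1.07

Taking moments about the centre O, the resisting moment is provided by the undrained shear strength acting along the arc:
M_R = s_u·L_a·R = 29·20.40·12.0 = 7099.2 kN·m/m
M_D = W·d = 1831·3.64 = 6664.8 kN·m/m
FS = M_R / M_D = 7099.2 / 6664.8 = 1.065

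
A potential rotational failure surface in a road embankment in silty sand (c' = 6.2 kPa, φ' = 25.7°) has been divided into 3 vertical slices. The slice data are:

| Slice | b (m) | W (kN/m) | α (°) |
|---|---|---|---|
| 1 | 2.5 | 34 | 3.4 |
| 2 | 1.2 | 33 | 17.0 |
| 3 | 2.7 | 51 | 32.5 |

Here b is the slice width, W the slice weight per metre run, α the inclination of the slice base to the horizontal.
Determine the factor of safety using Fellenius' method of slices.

Ordinary method of slices: FS = Σ[c'·Δl_i + (W_i cosα_i)·tanφ'] / Σ W_i sinα_i, with Δl_i = b_i / cosα_i.
Slice 1: Δl = 2.5/cos3.4° = 2.504 m; N'_1 = 34·cos3.4° = 33.9; c'Δl = 15.53; W sinα = 2.0
Slice 2: Δl = 1.2/cos17.0° = 1.255 m; N'_2 = 33·cos17.0° = 31.6; c'Δl = 7.78; W sinα = 9.6
Slice 3: Δl = 2.7/cos32.5° = 3.201 m; N'_3 = 51·cos32.5° = 43.0; c'Δl = 19.85; W sinα = 27.4
Σc'Δl = 43.2 kN/m; ΣN' = 108.5 kN/m; ΣW sinα = 39.1 kN/m
Resisting = 43.2 + 108.5·tan25.7° = 43.2 + 52.2 = 95.4 kN/m
FS = 95.4 / 39.1 = 2.441

FS = 2.44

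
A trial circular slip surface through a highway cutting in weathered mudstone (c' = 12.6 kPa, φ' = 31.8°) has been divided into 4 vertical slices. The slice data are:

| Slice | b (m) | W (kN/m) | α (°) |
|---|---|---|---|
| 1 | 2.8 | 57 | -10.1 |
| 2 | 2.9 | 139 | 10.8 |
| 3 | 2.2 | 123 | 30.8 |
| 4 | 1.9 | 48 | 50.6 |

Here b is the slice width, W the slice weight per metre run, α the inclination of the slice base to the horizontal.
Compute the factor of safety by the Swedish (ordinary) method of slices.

Ordinary method of slices: FS = Σ[c'·Δl_i + (W_i cosα_i)·tanφ'] / Σ W_i sinα_i, with Δl_i = b_i / cosα_i.
Slice 1: Δl = 2.8/cos(-10.1°) = 2.844 m; N'_1 = 57·cos(-10.1°) = 56.1; c'Δl = 35.84; W sinα = -10.0
Slice 2: Δl = 2.9/cos10.8° = 2.952 m; N'_2 = 139·cos10.8° = 136.5; c'Δl = 37.20; W sinα = 26.0
Slice 3: Δl = 2.2/cos30.8° = 2.561 m; N'_3 = 123·cos30.8° = 105.7; c'Δl = 32.27; W sinα = 63.0
Slice 4: Δl = 1.9/cos50.6° = 2.993 m; N'_4 = 48·cos50.6° = 30.5; c'Δl = 37.72; W sinα = 37.1
Σc'Δl = 143.0 kN/m; ΣN' = 328.8 kN/m; ΣW sinα = 116.1 kN/m
Resisting = 143.0 + 328.8·tan31.8° = 143.0 + 203.8 = 346.9 kN/m
FS = 346.9 / 116.1 = 2.987

FS = 2.99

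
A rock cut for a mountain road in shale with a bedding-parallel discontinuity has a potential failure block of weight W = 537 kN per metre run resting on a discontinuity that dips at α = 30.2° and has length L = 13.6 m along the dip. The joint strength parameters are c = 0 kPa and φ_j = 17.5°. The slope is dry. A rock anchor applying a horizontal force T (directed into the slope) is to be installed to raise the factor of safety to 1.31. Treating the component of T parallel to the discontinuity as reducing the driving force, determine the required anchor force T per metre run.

T = 161 kN/m

Resolving forces along and normal to the sliding plane, with the horizontal anchor force T adding T·sinα to the effective normal force and T·cosα acting up the plane against the driving force:
FS = [cL + (W cosα + T sinα) tanφ_j] / [W sinα − T cosα]
Without the anchor: N' = 464.1 kN/m, driving T_d = 270.1 kN/m, resisting R = 0·13.6 + 464.1·tan17.5° = 146.3 kN/m, FS = 0.54.
Setting FS = 1.31 and solving for T:
1.31·(270.1 − T cos30.2°) = 146.3 + T sin30.2°·tan17.5°
T·(sin30.2°·tan17.5° + 1.31·cos30.2°) = 1.31·270.1 − 146.3
T·(0.5030·0.3153 + 1.31·0.8643) = 353.9 − 146.3 = 207.5
T·1.2908 = 207.5
T = 160.8 kN/m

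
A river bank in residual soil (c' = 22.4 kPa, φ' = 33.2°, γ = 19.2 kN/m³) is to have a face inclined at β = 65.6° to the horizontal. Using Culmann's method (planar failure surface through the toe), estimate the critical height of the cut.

Culmann's analysis gives the critical failure plane at α_cr = (β + φ')/2 = (65.6 + 33.2)/2 = 49.4°, and the critical height
H_c = (4c'/γ) · sinβ cosφ' / [1 − cos(β − φ')]
    = (4·22.4/19.2) · sin65.6°·cos33.2° / [1 − cos(32.4°)]
    = 4.667 · 0.9107·0.8368 / [1 − 0.8443]
    = 4.667 · 0.7620 / 0.1557
    = 22.84 m

H_c = 22.84 m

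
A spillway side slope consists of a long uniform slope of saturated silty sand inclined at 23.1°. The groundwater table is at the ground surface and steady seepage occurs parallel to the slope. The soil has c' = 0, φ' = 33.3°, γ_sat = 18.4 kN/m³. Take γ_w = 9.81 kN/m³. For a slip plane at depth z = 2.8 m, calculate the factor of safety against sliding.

With seepage parallel to the slope and the water table at the surface, the effective normal stress on the slip plane uses the buoyant unit weight γ' = γ_sat − γ_w while the driving shear stress uses γ_sat:
FS = [c' + γ' z cos²β tanφ'] / [γ_sat z sinβ cosβ]
(For c' = 0 this reduces to FS = (γ'/γ_sat)·tanφ'/tanβ.)
γ' = 18.4 − 9.81 = 8.59 kN/m³
Numerator = 0.0 + 8.59·2.8·cos²23.1°·tan33.3° = 0.0 + 8.59·2.8·0.8461·0.6569 = 13.367 kPa
Denominator = 18.4·2.8·sin23.1°·cos23.1° = 18.4·2.8·0.3923·0.9198 = 18.593 kPa
FS = 13.367 / 18.593 = 0.719

FS = 0.72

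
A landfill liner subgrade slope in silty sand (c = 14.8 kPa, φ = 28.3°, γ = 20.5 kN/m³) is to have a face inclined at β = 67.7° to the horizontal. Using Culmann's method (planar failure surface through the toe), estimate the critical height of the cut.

Culmann's analysis gives the critical failure plane at α_cr = (β + φ)/2 = (67.7 + 28.3)/2 = 48.0°, and the critical height
H_c = (4c/γ) · sinβ cosφ / [1 − cos(β − φ)]
    = (4·14.8/20.5) · sin67.7°·cos28.3° / [1 − cos(39.4°)]
    = 2.888 · 0.9252·0.8805 / [1 − 0.7727]
    = 2.888 · 0.8146 / 0.2273
    = 10.35 m

H_c = 10.35 m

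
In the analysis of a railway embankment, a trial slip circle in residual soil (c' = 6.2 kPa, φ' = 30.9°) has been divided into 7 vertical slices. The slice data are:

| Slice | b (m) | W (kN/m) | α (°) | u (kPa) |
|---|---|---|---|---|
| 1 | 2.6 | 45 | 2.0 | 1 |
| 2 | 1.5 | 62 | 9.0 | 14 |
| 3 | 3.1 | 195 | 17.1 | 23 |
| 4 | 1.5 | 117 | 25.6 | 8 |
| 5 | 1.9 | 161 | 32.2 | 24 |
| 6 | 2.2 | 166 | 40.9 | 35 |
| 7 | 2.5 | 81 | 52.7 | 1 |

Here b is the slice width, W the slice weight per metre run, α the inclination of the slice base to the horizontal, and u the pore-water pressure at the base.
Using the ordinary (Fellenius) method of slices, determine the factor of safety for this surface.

Ordinary method of slices: FS = Σ[c'·Δl_i + (W_i cosα_i − u_i·Δl_i)·tanφ'] / Σ W_i sinα_i, with Δl_i = b_i / cosα_i.
Slice 1: Δl = 2.6/cos2.0° = 2.602 m; N'_1 = 45·cos2.0° − 1·2.602 = 42.4; c'Δl = 16.13; W sinα = 1.6
Slice 2: Δl = 1.5/cos9.0° = 1.519 m; N'_2 = 62·cos9.0° − 14·1.519 = 40.0; c'Δl = 9.42; W sinα = 9.7
Slice 3: Δl = 3.1/cos17.1° = 3.243 m; N'_3 = 195·cos17.1° − 23·3.243 = 111.8; c'Δl = 20.11; W sinα = 57.3
Slice 4: Δl = 1.5/cos25.6° = 1.663 m; N'_4 = 117·cos25.6° − 8·1.663 = 92.2; c'Δl = 10.31; W sinα = 50.6
Slice 5: Δl = 1.9/cos32.2° = 2.245 m; N'_5 = 161·cos32.2° − 24·2.245 = 82.3; c'Δl = 13.92; W sinα = 85.8
Slice 6: Δl = 2.2/cos40.9° = 2.911 m; N'_6 = 166·cos40.9° − 35·2.911 = 23.6; c'Δl = 18.05; W sinα = 108.7
Slice 7: Δl = 2.5/cos52.7° = 4.125 m; N'_7 = 81·cos52.7° − 1·4.125 = 45.0; c'Δl = 25.58; W sinα = 64.4
Σc'Δl = 113.5 kN/m; ΣN' = 437.2 kN/m; ΣW sinα = 378.1 kN/m
Resisting = 113.5 + 437.2·tan30.9° = 113.5 + 261.7 = 375.2 kN/m
FS = 375.2 / 378.1 = 0.992

FS = 0.99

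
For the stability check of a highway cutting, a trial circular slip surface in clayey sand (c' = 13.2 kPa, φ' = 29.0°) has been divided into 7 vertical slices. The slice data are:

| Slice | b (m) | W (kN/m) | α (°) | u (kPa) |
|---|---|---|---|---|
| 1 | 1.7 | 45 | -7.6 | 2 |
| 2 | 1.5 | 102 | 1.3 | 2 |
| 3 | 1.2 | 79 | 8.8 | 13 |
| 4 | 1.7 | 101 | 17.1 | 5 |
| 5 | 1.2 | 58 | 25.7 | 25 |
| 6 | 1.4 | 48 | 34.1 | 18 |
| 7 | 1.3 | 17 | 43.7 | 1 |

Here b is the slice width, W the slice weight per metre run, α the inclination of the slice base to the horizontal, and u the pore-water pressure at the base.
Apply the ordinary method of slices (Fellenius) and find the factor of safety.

Ordinary method of slices: FS = Σ[c'·Δl_i + (W_i cosα_i − u_i·Δl_i)·tanφ'] / Σ W_i sinα_i, with Δl_i = b_i / cosα_i.
Slice 1: Δl = 1.7/cos(-7.6°) = 1.715 m; N'_1 = 45·cos(-7.6°) − 2·1.715 = 41.2; c'Δl = 22.64; W sinα = -6.0
Slice 2: Δl = 1.5/cos1.3° = 1.500 m; N'_2 = 102·cos1.3° − 2·1.500 = 99.0; c'Δl = 19.81; W sinα = 2.3
Slice 3: Δl = 1.2/cos8.8° = 1.214 m; N'_3 = 79·cos8.8° − 13·1.214 = 62.3; c'Δl = 16.03; W sinα = 12.1
Slice 4: Δl = 1.7/cos17.1° = 1.779 m; N'_4 = 101·cos17.1° − 5·1.779 = 87.6; c'Δl = 23.48; W sinα = 29.7
Slice 5: Δl = 1.2/cos25.7° = 1.332 m; N'_5 = 58·cos25.7° − 25·1.332 = 19.0; c'Δl = 17.58; W sinα = 25.2
Slice 6: Δl = 1.4/cos34.1° = 1.691 m; N'_6 = 48·cos34.1° − 18·1.691 = 9.3; c'Δl = 22.32; W sinα = 26.9
Slice 7: Δl = 1.3/cos43.7° = 1.798 m; N'_7 = 17·cos43.7° − 1·1.798 = 10.5; c'Δl = 23.74; W sinα = 11.7
Σc'Δl = 145.6 kN/m; ΣN' = 328.8 kN/m; ΣW sinα = 102.0 kN/m
Resisting = 145.6 + 328.8·tan29.0° = 145.6 + 182.3 = 327.9 kN/m
FS = 327.9 / 102.0 = 3.216

FS = 3.22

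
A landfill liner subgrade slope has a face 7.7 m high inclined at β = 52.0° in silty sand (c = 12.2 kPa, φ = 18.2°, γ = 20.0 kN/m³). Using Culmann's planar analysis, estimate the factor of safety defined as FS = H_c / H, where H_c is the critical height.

FS = 1.40

H_c = (4c/γ) · sinβ cosφ / [1 − cos(β − φ)]
    = (4·12.2/20.0) · sin52.0°·cos18.2° / [1 − cos33.8°]
    = 2.440 · 0.7486 / 0.1690 = 10.81 m
FS = H_c / H = 10.81 / 7.7 = 1.404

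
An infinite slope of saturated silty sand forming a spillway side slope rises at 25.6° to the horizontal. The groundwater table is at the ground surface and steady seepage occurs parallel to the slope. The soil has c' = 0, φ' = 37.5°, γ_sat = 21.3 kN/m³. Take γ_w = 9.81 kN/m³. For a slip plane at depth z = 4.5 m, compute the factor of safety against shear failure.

With seepage parallel to the slope and the water table at the surface, the effective normal stress on the slip plane uses the buoyant unit weight γ' = γ_sat − γ_w while the driving shear stress uses γ_sat:
FS = [c' + γ' z cos²β tanφ'] / [γ_sat z sinβ cosβ]
(For c' = 0 this reduces to FS = (γ'/γ_sat)·tanφ'/tanβ.)
γ' = 21.3 − 9.81 = 11.49 kN/m³
Numerator = 0.0 + 11.49·4.5·cos²25.6°·tan37.5° = 0.0 + 11.49·4.5·0.8133·0.7673 = 32.267 kPa
Denominator = 21.3·4.5·sin25.6°·cos25.6° = 21.3·4.5·0.4321·0.9018 = 37.350 kPa
FS = 32.267 / 37.350 = 0.864

FS = 0.86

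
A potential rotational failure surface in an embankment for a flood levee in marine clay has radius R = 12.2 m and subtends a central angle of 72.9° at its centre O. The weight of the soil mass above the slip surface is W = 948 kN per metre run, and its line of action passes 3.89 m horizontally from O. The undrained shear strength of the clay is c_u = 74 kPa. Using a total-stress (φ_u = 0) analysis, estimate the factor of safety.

FS = 3.80

Taking moments about the centre O, the resisting moment is provided by the undrained shear strength acting along the arc:
Arc length L_a = R·θ = 12.2·(72.9°·π/180) = 12.2·1.2723 = 15.52 m
M_R = c_u·L_a·R = 74·15.52·12.2 = 14013.8 kN·m/m
M_D = W·d = 948·3.89 = 3687.7 kN·m/m
FS = M_R / M_D = 14013.8 / 3687.7 = 3.800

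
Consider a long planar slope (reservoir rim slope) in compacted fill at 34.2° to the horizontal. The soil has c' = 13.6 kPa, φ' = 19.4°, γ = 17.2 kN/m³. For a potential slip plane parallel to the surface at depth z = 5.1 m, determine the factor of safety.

FS = 0.85

For an infinite slope with a slip plane parallel to the surface (no pore pressure): FS = [c' + γz cos²β tanφ'] / [γz sinβ cosβ].
γz = 17.2·5.1 = 87.72 kN/m²
Numerator = 13.6 + 87.72·cos²34.2°·tan19.4° = 13.6 + 87.72·0.6841·0.3522 = 34.731 kPa
Denominator = 87.72·sin34.2°·cos34.2° = 87.72·0.5621·0.8271 = 40.780 kPa
FS = 34.731 / 40.780 = 0.852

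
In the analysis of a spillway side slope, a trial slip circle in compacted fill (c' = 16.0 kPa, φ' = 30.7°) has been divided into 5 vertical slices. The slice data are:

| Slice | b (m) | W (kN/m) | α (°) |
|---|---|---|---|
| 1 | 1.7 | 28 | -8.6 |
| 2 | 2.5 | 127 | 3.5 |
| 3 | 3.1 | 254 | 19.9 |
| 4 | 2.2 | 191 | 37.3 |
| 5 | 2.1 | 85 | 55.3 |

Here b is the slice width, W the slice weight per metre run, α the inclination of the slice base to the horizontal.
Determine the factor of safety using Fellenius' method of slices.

FS = 2.09

Ordinary method of slices: FS = Σ[c'·Δl_i + (W_i cosα_i)·tanφ'] / Σ W_i sinα_i, with Δl_i = b_i / cosα_i.
Slice 1: Δl = 1.7/cos(-8.6°) = 1.719 m; N'_1 = 28·cos(-8.6°) = 27.7; c'Δl = 27.51; W sinα = -4.2
Slice 2: Δl = 2.5/cos3.5° = 2.505 m; N'_2 = 127·cos3.5° = 126.8; c'Δl = 40.07; W sinα = 7.8
Slice 3: Δl = 3.1/cos19.9° = 3.297 m; N'_3 = 254·cos19.9° = 238.8; c'Δl = 52.75; W sinα = 86.5
Slice 4: Δl = 2.2/cos37.3° = 2.766 m; N'_4 = 191·cos37.3° = 151.9; c'Δl = 44.25; W sinα = 115.7
Slice 5: Δl = 2.1/cos55.3° = 3.689 m; N'_5 = 85·cos55.3° = 48.4; c'Δl = 59.02; W sinα = 69.9
Σc'Δl = 223.6 kN/m; ΣN' = 593.6 kN/m; ΣW sinα = 275.6 kN/m
Resisting = 223.6 + 593.6·tan30.7° = 223.6 + 352.5 = 576.1 kN/m
FS = 576.1 / 275.6 = 2.090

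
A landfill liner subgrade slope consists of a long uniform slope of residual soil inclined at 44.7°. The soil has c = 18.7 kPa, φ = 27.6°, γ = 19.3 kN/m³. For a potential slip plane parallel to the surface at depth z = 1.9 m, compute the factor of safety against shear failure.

For an infinite slope with a slip plane parallel to the surface (no pore pressure): FS = [c + γz cos²β tanφ] / [γz sinβ cosβ].
γz = 19.3·1.9 = 36.67 kN/m²
Numerator = 18.7 + 36.67·cos²44.7°·tan27.6° = 18.7 + 36.67·0.5052·0.5228 = 28.386 kPa
Denominator = 36.67·sin44.7°·cos44.7° = 36.67·0.7034·0.7108 = 18.334 kPa
FS = 28.386 / 18.334 = 1.548

FS = 1.55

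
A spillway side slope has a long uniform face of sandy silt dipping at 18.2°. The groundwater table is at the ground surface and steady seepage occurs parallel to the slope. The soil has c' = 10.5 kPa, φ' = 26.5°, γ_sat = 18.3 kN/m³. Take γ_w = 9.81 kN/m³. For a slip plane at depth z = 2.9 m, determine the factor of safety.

With seepage parallel to the slope and the water table at the surface, the effective normal stress on the slip plane uses the buoyant unit weight γ' = γ_sat − γ_w while the driving shear stress uses γ_sat:
FS = [c' + γ' z cos²β tanφ'] / [γ_sat z sinβ cosβ]
γ' = 18.3 − 9.81 = 8.49 kN/m³
Numerator = 10.5 + 8.49·2.9·cos²18.2°·tan26.5° = 10.5 + 8.49·2.9·0.9024·0.4986 = 21.578 kPa
Denominator = 18.3·2.9·sin18.2°·cos18.2° = 18.3·2.9·0.3123·0.9500 = 15.746 kPa
FS = 21.578 / 15.746 = 1.370

FS = 1.37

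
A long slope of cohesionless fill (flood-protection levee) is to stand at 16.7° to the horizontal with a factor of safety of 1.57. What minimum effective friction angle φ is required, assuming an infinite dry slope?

FS = tanφ/tanβ ⇒ tanφ = FS · tanβ = 1.57 · tan16.7° = 0.4710
φ = arctan(0.4710) = 25.22°

φ = 25.2°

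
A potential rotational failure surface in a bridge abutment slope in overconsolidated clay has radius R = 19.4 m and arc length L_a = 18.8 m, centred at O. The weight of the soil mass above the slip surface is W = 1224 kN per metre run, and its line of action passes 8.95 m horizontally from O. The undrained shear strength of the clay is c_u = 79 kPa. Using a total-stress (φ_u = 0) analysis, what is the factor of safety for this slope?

Taking moments about the centre O, the resisting moment is provided by the undrained shear strength acting along the arc:
M_R = c_u·L_a·R = 79·18.80·19.4 = 28812.9 kN·m/m
M_D = W·d = 1224·8.95 = 10954.8 kN·m/m
FS = M_R / M_D = 28812.9 / 10954.8 = 2.630

FS = 2.63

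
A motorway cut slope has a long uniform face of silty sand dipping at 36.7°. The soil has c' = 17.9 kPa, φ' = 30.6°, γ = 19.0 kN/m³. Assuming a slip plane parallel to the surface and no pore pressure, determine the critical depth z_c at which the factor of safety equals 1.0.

Setting FS = 1.00 in FS = [c' + γz cos²β tanφ'] / [γz sinβ cosβ] and solving for z:
z = c' / [γ cosβ (FS·sinβ − cosβ·tanφ')]
  = 17.9 / [19.0·cos36.7°·(1.00·sin36.7° − cos36.7°·tan30.6°)]
  = 17.9 / [19.0·0.8018·(1.00·0.5976 − 0.8018·0.5914)]
  = 17.9 / 1.8807 = 9.518 m

z_c = 9.52 m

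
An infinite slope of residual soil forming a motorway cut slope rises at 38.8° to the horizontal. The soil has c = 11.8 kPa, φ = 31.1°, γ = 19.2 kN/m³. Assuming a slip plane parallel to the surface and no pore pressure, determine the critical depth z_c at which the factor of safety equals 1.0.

Setting FS = 1.00 in FS = [c + γz cos²β tanφ] / [γz sinβ cosβ] and solving for z:
z = c / [γ cosβ (FS·sinβ − cosβ·tanφ)]
  = 11.8 / [19.2·cos38.8°·(1.00·sin38.8° − cos38.8°·tan31.1°)]
  = 11.8 / [19.2·0.7793·(1.00·0.6266 − 0.7793·0.6032)]
  = 11.8 / 2.3414 = 5.040 m

z_c = 5.04 m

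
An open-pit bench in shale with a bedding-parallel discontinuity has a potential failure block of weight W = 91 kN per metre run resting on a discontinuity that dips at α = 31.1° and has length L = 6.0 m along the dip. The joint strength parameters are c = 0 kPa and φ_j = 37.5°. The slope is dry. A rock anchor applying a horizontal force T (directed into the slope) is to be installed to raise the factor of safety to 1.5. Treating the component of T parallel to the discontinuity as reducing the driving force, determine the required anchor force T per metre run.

T = 6 kN/m

Resolving forces along and normal to the sliding plane, with the horizontal anchor force T adding T·sinα to the effective normal force and T·cosα acting up the plane against the driving force:
FS = [cL + (W cosα + T sinα) tanφ_j] / [W sinα − T cosα]
Without the anchor: N' = 77.9 kN/m, driving T_d = 47.0 kN/m, resisting R = 0·6.0 + 77.9·tan37.5° = 59.8 kN/m, FS = 1.27.
Setting FS = 1.5 and solving for T:
1.5·(47.0 − T cos31.1°) = 59.8 + T sin31.1°·tan37.5°
T·(sin31.1°·tan37.5° + 1.5·cos31.1°) = 1.5·47.0 − 59.8
T·(0.5165·0.7673 + 1.5·0.8563) = 70.5 − 59.8 = 10.7
T·1.6808 = 10.7
T = 6.4 kN/m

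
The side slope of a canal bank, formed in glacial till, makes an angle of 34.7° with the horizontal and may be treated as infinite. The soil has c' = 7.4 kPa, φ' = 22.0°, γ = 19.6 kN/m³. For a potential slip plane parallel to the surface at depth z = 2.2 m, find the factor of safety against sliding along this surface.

FS = 0.95

For an infinite slope with a slip plane parallel to the surface (no pore pressure): FS = [c' + γz cos²β tanφ'] / [γz sinβ cosβ].
γz = 19.6·2.2 = 43.12 kN/m²
Numerator = 7.4 + 43.12·cos²34.7°·tan22.0° = 7.4 + 43.12·0.6759·0.4040 = 19.176 kPa
Denominator = 43.12·sin34.7°·cos34.7° = 43.12·0.5693·0.8221 = 20.181 kPa
FS = 19.176 / 20.181 = 0.950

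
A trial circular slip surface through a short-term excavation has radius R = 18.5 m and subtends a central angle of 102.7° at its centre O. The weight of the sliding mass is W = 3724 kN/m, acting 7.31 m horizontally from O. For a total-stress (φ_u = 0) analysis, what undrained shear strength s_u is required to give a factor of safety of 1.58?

FS = s_u·L_a·R / (W·d), so s_u = FS·W·d / (L_a·R).
Arc length L_a = R·θ = 18.5·(102.7°·π/180) = 18.5·1.7925 = 33.16 m
s_u = 1.58·3724·7.31 / (33.16·18.5) = 43011.5 / 613.47 = 70.11 kPa

s_u = 70.1 kPa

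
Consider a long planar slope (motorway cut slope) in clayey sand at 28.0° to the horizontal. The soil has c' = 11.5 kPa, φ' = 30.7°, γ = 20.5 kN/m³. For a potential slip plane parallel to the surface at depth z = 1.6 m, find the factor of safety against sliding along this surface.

FS = 1.96

For an infinite slope with a slip plane parallel to the surface (no pore pressure): FS = [c' + γz cos²β tanφ'] / [γz sinβ cosβ].
γz = 20.5·1.6 = 32.80 kN/m²
Numerator = 11.5 + 32.80·cos²28.0°·tan30.7° = 11.5 + 32.80·0.7796·0.5938 = 26.683 kPa
Denominator = 32.80·sin28.0°·cos28.0° = 32.80·0.4695·0.8829 = 13.596 kPa
FS = 26.683 / 13.596 = 1.963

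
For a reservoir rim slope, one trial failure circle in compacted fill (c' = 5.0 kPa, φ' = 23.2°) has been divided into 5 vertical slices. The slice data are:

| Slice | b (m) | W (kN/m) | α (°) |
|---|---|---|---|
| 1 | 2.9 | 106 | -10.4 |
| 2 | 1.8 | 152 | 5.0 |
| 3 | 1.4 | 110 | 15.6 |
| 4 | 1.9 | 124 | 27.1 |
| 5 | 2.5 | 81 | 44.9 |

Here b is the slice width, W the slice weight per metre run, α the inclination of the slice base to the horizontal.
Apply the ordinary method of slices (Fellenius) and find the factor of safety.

FS = 2.08

Ordinary method of slices: FS = Σ[c'·Δl_i + (W_i cosα_i)·tanφ'] / Σ W_i sinα_i, with Δl_i = b_i / cosα_i.
Slice 1: Δl = 2.9/cos(-10.4°) = 2.948 m; N'_1 = 106·cos(-10.4°) = 104.3; c'Δl = 14.74; W sinα = -19.1
Slice 2: Δl = 1.8/cos5.0° = 1.807 m; N'_2 = 152·cos5.0° = 151.4; c'Δl = 9.03; W sinα = 13.2
Slice 3: Δl = 1.4/cos15.6° = 1.454 m; N'_3 = 110·cos15.6° = 105.9; c'Δl = 7.27; W sinα = 29.6
Slice 4: Δl = 1.9/cos27.1° = 2.134 m; N'_4 = 124·cos27.1° = 110.4; c'Δl = 10.67; W sinα = 56.5
Slice 5: Δl = 2.5/cos44.9° = 3.529 m; N'_5 = 81·cos44.9° = 57.4; c'Δl = 17.65; W sinα = 57.2
Σc'Δl = 59.4 kN/m; ΣN' = 529.4 kN/m; ΣW sinα = 137.4 kN/m
Resisting = 59.4 + 529.4·tan23.2° = 59.4 + 226.9 = 286.3 kN/m
FS = 286.3 / 137.4 = 2.084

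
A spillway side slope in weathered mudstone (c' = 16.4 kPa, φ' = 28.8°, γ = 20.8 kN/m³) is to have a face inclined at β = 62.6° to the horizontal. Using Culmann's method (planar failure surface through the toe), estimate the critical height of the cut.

Culmann's analysis gives the critical failure plane at α_cr = (β + φ')/2 = (62.6 + 28.8)/2 = 45.7°, and the critical height
H_c = (4c'/γ) · sinβ cosφ' / [1 − cos(β − φ')]
    = (4·16.4/20.8) · sin62.6°·cos28.8° / [1 − cos(33.8°)]
    = 3.154 · 0.8878·0.8763 / [1 − 0.8310]
    = 3.154 · 0.7780 / 0.1690
    = 14.52 m

H_c = 14.52 m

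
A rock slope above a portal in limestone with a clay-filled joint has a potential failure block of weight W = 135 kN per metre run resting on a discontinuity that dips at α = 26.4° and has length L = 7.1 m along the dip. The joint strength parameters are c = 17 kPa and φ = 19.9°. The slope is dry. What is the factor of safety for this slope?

Resolving the block weight along and normal to the plane and applying the Mohr–Coulomb strength on the joint:
N' = W cosα = 135·cos26.4° = 120.9 kN/m
Driving force T = W sinα = 135·sin26.4° = 60.0 kN/m
Resisting force R = c·L + N'·tanφ = 17·7.1 + 120.9·tan19.9° = 120.7 + 43.8 = 164.5 kN/m
FS = R / T = 164.5 / 60.0 = 2.740

FS = 2.74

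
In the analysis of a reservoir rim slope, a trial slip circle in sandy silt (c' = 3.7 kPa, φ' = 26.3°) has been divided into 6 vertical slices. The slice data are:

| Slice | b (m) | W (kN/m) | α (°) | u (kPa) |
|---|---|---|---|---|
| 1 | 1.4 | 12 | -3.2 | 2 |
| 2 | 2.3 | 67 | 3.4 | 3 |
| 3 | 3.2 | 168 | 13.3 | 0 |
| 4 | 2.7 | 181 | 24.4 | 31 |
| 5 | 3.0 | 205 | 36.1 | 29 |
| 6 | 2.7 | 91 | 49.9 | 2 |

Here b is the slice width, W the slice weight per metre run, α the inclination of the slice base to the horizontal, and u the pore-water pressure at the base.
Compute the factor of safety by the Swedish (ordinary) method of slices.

FS = 0.88

Ordinary method of slices: FS = Σ[c'·Δl_i + (W_i cosα_i − u_i·Δl_i)·tanφ'] / Σ W_i sinα_i, with Δl_i = b_i / cosα_i.
Slice 1: Δl = 1.4/cos(-3.2°) = 1.402 m; N'_1 = 12·cos(-3.2°) − 2·1.402 = 9.2; c'Δl = 5.19; W sinα = -0.7
Slice 2: Δl = 2.3/cos3.4° = 2.304 m; N'_2 = 67·cos3.4° − 3·2.304 = 60.0; c'Δl = 8.53; W sinα = 4.0
Slice 3: Δl = 3.2/cos13.3° = 3.288 m; N'_3 = 168·cos13.3° − 0·3.288 = 163.5; c'Δl = 12.17; W sinα = 38.6
Slice 4: Δl = 2.7/cos24.4° = 2.965 m; N'_4 = 181·cos24.4° − 31·2.965 = 72.9; c'Δl = 10.97; W sinα = 74.8
Slice 5: Δl = 3.0/cos36.1° = 3.713 m; N'_5 = 205·cos36.1° − 29·3.713 = 58.0; c'Δl = 13.74; W sinα = 120.8
Slice 6: Δl = 2.7/cos49.9° = 4.192 m; N'_6 = 91·cos49.9° − 2·4.192 = 50.2; c'Δl = 15.51; W sinα = 69.6
Σc'Δl = 66.1 kN/m; ΣN' = 413.8 kN/m; ΣW sinα = 307.1 kN/m
Resisting = 66.1 + 413.8·tan26.3° = 66.1 + 204.5 = 270.6 kN/m
FS = 270.6 / 307.1 = 0.881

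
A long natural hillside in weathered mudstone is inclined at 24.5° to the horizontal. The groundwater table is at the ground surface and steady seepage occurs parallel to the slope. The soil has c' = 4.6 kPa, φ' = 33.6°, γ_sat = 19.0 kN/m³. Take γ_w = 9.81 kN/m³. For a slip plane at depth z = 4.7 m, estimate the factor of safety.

FS = 0.84

With seepage parallel to the slope and the water table at the surface, the effective normal stress on the slip plane uses the buoyant unit weight γ' = γ_sat − γ_w while the driving shear stress uses γ_sat:
FS = [c' + γ' z cos²β tanφ'] / [γ_sat z sinβ cosβ]
γ' = 19.0 − 9.81 = 9.19 kN/m³
Numerator = 4.6 + 9.19·4.7·cos²24.5°·tan33.6° = 4.6 + 9.19·4.7·0.8280·0.6644 = 28.362 kPa
Denominator = 19.0·4.7·sin24.5°·cos24.5° = 19.0·4.7·0.4147·0.9100 = 33.698 kPa
FS = 28.362 / 33.698 = 0.842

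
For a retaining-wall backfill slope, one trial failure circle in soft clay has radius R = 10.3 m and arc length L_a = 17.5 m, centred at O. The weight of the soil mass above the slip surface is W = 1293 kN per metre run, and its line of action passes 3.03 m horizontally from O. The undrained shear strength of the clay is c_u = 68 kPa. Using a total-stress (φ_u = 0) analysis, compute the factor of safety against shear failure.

Taking moments about the centre O, the resisting moment is provided by the undrained shear strength acting along the arc:
M_R = c_u·L_a·R = 68·17.50·10.3 = 12257.0 kN·m/m
M_D = W·d = 1293·3.03 = 3917.8 kN·m/m
FS = M_R / M_D = 12257.0 / 3917.8 = 3.129

FS = 3.13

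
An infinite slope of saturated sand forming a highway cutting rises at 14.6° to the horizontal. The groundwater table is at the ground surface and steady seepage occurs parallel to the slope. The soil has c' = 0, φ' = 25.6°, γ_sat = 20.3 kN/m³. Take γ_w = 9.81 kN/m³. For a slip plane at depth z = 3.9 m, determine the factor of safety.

With seepage parallel to the slope and the water table at the surface, the effective normal stress on the slip plane uses the buoyant unit weight γ' = γ_sat − γ_w while the driving shear stress uses γ_sat:
FS = [c' + γ' z cos²β tanφ'] / [γ_sat z sinβ cosβ]
(For c' = 0 this reduces to FS = (γ'/γ_sat)·tanφ'/tanβ.)
γ' = 20.3 − 9.81 = 10.49 kN/m³
Numerator = 0.0 + 10.49·3.9·cos²14.6°·tan25.6° = 0.0 + 10.49·3.9·0.9365·0.4791 = 18.356 kPa
Denominator = 20.3·3.9·sin14.6°·cos14.6° = 20.3·3.9·0.2521·0.9677 = 19.312 kPa
FS = 18.356 / 19.312 = 0.950

FS = 0.95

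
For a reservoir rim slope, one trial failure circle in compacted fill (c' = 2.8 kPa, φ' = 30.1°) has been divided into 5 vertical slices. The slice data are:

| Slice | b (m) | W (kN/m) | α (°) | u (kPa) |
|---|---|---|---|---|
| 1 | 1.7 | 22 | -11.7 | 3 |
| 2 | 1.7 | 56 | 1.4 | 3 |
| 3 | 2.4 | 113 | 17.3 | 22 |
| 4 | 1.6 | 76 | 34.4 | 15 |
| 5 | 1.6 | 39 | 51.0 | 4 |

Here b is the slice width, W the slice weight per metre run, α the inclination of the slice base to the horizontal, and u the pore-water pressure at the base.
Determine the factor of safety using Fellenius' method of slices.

Ordinary method of slices: FS = Σ[c'·Δl_i + (W_i cosα_i − u_i·Δl_i)·tanφ'] / Σ W_i sinα_i, with Δl_i = b_i / cosα_i.
Slice 1: Δl = 1.7/cos(-11.7°) = 1.736 m; N'_1 = 22·cos(-11.7°) − 3·1.736 = 16.3; c'Δl = 4.86; W sinα = -4.5
Slice 2: Δl = 1.7/cos1.4° = 1.701 m; N'_2 = 56·cos1.4° − 3·1.701 = 50.9; c'Δl = 4.76; W sinα = 1.4
Slice 3: Δl = 2.4/cos17.3° = 2.514 m; N'_3 = 113·cos17.3° − 22·2.514 = 52.6; c'Δl = 7.04; W sinα = 33.6
Slice 4: Δl = 1.6/cos34.4° = 1.939 m; N'_4 = 76·cos34.4° − 15·1.939 = 33.6; c'Δl = 5.43; W sinα = 42.9
Slice 5: Δl = 1.6/cos51.0° = 2.542 m; N'_5 = 39·cos51.0° − 4·2.542 = 14.4; c'Δl = 7.12; W sinα = 30.3
Σc'Δl = 29.2 kN/m; ΣN' = 167.8 kN/m; ΣW sinα = 103.8 kN/m
Resisting = 29.2 + 167.8·tan30.1° = 29.2 + 97.3 = 126.5 kN/m
FS = 126.5 / 103.8 = 1.219

FS = 1.22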